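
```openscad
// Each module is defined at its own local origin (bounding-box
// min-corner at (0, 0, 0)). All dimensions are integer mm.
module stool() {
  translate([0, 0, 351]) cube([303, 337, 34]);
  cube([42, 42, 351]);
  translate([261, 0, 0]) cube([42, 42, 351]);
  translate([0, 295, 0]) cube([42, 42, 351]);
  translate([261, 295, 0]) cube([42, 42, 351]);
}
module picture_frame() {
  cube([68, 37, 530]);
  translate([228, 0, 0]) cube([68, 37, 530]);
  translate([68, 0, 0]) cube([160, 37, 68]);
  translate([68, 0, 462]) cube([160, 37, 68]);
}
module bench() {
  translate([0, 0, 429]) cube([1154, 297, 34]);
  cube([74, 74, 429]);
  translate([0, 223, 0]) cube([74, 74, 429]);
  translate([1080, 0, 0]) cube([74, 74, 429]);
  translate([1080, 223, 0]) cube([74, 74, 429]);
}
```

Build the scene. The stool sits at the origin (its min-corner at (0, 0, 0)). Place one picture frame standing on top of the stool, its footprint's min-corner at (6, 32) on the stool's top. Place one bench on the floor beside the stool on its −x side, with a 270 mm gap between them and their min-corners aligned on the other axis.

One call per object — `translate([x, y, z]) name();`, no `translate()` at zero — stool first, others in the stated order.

stool();
translate([6, 32, 385]) picture_frame();
translate([-1424, 0, 0]) bench();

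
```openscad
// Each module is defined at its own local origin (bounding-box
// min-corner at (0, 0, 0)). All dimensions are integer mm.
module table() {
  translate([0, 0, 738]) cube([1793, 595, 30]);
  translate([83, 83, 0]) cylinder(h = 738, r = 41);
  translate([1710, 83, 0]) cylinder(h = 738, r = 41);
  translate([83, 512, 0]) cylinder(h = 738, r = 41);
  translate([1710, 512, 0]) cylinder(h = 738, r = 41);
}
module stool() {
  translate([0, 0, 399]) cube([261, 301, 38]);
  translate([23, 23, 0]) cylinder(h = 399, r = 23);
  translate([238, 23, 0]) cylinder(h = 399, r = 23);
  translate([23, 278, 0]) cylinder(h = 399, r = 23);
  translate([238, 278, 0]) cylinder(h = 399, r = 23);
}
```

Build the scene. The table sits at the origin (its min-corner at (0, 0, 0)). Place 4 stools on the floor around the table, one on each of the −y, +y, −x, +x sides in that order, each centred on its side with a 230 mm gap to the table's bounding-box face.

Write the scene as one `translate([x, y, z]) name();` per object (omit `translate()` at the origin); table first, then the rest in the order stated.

table();
translate([766, -531, 0]) stool();
translate([766, 825, 0]) stool();
translate([-491, 147, 0]) stool();
translate([2023, 147, 0]) stool();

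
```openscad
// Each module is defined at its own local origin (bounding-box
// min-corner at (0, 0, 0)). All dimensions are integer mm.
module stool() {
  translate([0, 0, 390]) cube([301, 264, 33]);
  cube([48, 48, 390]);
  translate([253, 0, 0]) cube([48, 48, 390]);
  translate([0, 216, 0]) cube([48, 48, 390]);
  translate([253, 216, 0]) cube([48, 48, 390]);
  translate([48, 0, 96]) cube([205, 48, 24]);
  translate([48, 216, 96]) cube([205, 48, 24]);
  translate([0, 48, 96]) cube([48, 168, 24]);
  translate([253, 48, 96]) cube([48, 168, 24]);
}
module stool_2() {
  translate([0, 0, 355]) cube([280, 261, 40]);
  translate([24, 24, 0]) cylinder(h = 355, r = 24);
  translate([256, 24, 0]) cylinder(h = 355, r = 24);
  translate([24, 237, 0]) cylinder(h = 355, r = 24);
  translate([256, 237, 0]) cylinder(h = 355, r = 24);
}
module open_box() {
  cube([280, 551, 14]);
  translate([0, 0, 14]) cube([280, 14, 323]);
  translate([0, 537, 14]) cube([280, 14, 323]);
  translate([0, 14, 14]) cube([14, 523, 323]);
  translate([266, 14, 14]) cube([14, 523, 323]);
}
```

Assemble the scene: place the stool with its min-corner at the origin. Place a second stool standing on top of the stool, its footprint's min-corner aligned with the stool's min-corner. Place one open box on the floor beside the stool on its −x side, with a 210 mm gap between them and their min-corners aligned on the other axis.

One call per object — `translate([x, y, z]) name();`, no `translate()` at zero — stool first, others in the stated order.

stool();
translate([0, 0, 423]) stool_2();
translate([-490, 0, 0]) open_box();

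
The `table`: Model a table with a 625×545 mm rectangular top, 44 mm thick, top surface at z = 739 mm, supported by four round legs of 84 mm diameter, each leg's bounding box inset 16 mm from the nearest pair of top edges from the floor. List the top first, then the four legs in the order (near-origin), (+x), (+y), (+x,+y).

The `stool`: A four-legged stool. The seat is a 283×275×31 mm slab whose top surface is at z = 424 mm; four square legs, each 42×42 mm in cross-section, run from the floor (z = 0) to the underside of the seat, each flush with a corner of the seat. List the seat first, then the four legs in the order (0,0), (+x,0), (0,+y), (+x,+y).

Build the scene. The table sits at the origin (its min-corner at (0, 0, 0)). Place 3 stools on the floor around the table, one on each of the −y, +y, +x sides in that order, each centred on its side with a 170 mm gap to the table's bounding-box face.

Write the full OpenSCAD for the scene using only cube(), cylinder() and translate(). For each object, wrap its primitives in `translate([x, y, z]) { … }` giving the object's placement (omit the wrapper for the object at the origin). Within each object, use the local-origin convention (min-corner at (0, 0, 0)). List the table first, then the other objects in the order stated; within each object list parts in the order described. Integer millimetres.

translate([0, 0, 695]) cube([625, 545, 44]);
translate([58, 58, 0]) cylinder(h = 695, r = 42);
translate([567, 58, 0]) cylinder(h = 695, r = 42);
translate([58, 487, 0]) cylinder(h = 695, r = 42);
translate([567, 487, 0]) cylinder(h = 695, r = 42);
translate([171, -445, 0]) {
  translate([0, 0, 393]) cube([283, 275, 31]);
  cube([42, 42, 393]);
  translate([241, 0, 0]) cube([42, 42, 393]);
  translate([0, 233, 0]) cube([42, 42, 393]);
  translate([241, 233, 0]) cube([42, 42, 393]);
}
translate([171, 715, 0]) {
  translate([0, 0, 393]) cube([283, 275, 31]);
  cube([42, 42, 393]);
  translate([241, 0, 0]) cube([42, 42, 393]);
  translate([0, 233, 0]) cube([42, 42, 393]);
  translate([241, 233, 0]) cube([42, 42, 393]);
}
translate([795, 135, 0]) {
  translate([0, 0, 393]) cube([283, 275, 31]);
  cube([42, 42, 393]);
  translate([241, 0, 0]) cube([42, 42, 393]);
  translate([0, 233, 0]) cube([42, 42, 393]);
  translate([241, 233, 0]) cube([42, 42, 393]);
}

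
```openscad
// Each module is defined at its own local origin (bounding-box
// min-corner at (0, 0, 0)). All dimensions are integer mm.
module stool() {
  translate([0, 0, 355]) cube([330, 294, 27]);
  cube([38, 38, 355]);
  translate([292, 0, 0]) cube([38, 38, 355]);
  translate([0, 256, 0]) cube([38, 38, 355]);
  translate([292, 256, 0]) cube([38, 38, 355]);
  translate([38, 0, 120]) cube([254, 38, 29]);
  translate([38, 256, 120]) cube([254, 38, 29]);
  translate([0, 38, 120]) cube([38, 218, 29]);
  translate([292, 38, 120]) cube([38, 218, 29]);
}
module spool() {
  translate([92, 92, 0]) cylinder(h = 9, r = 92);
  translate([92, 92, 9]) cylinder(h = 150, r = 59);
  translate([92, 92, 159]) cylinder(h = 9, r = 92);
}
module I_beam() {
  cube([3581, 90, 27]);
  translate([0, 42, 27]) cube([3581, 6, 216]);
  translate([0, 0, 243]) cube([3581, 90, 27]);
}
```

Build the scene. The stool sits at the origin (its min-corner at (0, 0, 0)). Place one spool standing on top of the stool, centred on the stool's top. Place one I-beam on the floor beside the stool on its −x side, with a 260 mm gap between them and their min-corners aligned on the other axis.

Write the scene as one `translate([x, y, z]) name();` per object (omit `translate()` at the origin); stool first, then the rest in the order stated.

stool();
translate([73, 55, 382]) spool();
translate([-3841, 0, 0]) I_beam();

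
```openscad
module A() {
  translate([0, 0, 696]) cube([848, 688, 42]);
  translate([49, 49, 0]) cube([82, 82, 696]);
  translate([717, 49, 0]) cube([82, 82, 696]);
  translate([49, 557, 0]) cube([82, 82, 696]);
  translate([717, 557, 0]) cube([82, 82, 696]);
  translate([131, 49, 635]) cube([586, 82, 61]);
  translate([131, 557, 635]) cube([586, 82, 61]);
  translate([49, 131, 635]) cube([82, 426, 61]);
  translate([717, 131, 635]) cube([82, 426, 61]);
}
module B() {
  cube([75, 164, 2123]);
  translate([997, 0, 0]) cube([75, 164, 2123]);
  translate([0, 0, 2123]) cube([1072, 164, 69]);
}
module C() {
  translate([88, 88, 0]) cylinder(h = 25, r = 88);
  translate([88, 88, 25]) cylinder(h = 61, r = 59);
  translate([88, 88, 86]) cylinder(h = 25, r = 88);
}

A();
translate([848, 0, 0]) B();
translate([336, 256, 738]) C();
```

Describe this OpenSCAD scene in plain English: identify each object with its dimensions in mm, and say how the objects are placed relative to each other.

A is a rectangular dining table. The top is 848×688×42 mm with its upper surface at z = 738 mm. It stands on four 82×82 mm square legs, each inset 49 mm from the nearest pair of top edges, running from the floor to the underside of the top. Four apron rails, 82 mm thick and 61 mm tall, run between adjacent legs with their top edges flush with the underside of the top and their outer faces flush with the legs' outer faces.

B is a door frame. The clear opening is 922 mm wide and 2123 mm high. Two 75 mm wide jambs, 164 mm deep, stand either side of the opening from the floor to the top of the opening. A 69 mm thick head sits across the top of both jambs, spanning the full outside width of the frame.

C is a spool: two coaxial disc flanges of radius 88 mm and thickness 25 mm, joined by a core cylinder of radius 59 mm and height 61 mm. The lower flange rests on z = 0 and the three cylinders share a vertical axis.

The door frame is against the table's +x side, with their −y faces flush. The spool is on top of the table, centred.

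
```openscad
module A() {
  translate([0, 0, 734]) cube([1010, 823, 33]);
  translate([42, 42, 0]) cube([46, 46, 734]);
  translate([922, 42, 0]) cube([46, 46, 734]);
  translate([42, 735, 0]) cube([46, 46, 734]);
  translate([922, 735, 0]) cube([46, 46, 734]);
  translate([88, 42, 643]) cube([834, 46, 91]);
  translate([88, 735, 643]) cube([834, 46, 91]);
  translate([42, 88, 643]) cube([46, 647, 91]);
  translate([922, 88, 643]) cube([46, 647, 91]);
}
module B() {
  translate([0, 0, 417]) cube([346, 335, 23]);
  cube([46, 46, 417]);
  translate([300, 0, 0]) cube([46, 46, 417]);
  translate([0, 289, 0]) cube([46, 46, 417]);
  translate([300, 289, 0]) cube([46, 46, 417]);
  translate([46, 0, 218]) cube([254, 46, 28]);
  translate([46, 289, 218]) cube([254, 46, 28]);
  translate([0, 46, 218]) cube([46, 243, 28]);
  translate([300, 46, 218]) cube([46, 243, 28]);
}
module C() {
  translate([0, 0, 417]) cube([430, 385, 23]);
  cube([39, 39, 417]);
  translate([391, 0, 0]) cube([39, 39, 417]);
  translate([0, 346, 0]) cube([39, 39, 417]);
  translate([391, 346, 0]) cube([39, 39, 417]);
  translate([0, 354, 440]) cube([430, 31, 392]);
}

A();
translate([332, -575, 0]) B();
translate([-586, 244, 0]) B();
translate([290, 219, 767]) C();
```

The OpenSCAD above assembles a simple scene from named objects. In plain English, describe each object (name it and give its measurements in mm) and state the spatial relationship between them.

A is a rectangular dining table. The top is 1010×823×33 mm with its upper surface at z = 767 mm. It stands on four 46×46 mm square legs, each inset 42 mm from the nearest pair of top edges, running from the floor to the underside of the top. Four apron rails, 46 mm thick and 91 mm tall, run between adjacent legs with their top edges flush with the underside of the top and their outer faces flush with the legs' outer faces.

B is a four-legged stool. The seat is 346×335 mm, 23 mm thick, top at z = 440 mm. It stands on four square legs, each 46×46 mm in cross-section, from z = 0 to the seat underside, each flush with a corner of the seat. Four stretchers, 46 mm wide and 28 mm tall, connect adjacent legs with their undersides at z = 218 mm, each running between the inner faces of the legs it joins and aligned with the legs' outer faces on the other axis.

C is a chair: 430×385 mm seat, 23 mm thick, top at z = 440 mm, on four 39 mm square corner legs flush with the seat edges. A 31 mm thick backrest slab spans the full seat width, extending 392 mm above the seat top, its back face flush with the seat's +y edge.

Two stools sit around the table at the −y, −x sides. The chair is on top of the table, centred.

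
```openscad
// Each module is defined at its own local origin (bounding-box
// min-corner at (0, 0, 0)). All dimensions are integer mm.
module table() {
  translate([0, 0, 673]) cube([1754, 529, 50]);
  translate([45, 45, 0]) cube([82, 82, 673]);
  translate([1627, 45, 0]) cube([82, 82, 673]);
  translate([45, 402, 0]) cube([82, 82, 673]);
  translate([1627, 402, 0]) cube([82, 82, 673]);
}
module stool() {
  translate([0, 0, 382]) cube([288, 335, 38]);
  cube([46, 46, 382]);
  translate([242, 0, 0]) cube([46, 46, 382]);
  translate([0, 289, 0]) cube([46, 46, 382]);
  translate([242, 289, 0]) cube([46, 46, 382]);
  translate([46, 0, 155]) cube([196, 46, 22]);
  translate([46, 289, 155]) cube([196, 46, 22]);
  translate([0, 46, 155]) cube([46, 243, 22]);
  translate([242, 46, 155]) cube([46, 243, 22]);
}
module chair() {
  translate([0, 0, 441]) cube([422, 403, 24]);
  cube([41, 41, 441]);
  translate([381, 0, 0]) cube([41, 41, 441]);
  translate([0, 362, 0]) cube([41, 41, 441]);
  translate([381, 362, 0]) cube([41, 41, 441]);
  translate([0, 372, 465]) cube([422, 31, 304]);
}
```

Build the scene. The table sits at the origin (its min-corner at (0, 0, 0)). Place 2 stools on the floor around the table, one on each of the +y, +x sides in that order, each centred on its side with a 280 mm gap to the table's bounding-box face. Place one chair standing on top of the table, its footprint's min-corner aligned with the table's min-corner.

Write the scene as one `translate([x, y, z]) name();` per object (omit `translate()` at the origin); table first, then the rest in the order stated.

table();
translate([733, 809, 0]) stool();
translate([2034, 97, 0]) stool();
translate([0, 0, 723]) chair();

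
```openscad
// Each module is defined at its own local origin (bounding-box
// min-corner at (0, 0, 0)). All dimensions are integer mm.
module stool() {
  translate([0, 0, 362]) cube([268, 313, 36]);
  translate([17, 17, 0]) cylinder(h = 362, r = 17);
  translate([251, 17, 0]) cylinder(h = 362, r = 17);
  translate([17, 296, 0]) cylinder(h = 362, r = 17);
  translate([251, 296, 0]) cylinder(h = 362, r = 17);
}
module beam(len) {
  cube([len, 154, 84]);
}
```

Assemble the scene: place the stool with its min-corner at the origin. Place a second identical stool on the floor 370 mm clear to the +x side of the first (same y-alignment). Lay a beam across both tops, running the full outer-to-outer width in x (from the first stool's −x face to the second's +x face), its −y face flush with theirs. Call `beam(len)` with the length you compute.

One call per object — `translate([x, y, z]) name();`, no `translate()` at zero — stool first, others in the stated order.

stool();
translate([638, 0, 0]) stool();
translate([0, 0, 398]) beam(906);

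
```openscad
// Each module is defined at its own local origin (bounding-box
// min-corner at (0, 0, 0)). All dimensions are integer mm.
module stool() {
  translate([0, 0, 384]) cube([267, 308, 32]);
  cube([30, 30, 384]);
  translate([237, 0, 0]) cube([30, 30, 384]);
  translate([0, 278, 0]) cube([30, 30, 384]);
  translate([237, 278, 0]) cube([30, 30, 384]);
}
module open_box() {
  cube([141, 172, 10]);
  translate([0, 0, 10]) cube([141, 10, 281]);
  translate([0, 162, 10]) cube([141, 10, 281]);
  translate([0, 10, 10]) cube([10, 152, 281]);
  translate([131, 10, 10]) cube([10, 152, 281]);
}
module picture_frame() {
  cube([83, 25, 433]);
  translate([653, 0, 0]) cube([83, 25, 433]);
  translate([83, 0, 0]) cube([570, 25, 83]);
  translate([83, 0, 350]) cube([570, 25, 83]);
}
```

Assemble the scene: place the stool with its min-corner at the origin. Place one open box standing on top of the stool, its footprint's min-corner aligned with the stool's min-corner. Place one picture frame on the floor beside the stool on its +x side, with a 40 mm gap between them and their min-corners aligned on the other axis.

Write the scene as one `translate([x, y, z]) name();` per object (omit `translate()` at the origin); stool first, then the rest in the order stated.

stool();
translate([0, 0, 416]) open_box();
translate([307, 0, 0]) picture_frame();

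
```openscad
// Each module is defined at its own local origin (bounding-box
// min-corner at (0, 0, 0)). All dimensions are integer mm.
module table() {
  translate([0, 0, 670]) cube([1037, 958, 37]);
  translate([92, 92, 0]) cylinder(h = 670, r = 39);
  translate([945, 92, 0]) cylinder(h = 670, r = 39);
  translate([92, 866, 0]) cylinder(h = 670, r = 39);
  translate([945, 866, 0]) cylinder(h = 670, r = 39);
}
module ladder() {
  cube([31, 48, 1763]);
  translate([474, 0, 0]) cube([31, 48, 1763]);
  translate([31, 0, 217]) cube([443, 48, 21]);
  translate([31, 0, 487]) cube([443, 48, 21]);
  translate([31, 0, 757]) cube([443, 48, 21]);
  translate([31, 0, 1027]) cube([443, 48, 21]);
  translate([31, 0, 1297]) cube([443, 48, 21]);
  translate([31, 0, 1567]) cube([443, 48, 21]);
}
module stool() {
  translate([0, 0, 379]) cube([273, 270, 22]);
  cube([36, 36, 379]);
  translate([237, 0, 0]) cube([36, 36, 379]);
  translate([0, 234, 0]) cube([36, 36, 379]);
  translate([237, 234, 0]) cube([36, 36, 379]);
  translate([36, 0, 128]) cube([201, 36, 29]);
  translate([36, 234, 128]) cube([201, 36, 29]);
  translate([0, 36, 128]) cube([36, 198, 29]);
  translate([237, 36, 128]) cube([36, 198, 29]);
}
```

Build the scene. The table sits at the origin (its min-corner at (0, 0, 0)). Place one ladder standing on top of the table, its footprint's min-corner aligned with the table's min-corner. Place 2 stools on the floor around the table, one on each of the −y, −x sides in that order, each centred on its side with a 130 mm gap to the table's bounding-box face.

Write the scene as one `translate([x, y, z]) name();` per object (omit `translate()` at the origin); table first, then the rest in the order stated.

table();
translate([0, 0, 707]) ladder();
translate([382, -400, 0]) stool();
translate([-403, 344, 0]) stool();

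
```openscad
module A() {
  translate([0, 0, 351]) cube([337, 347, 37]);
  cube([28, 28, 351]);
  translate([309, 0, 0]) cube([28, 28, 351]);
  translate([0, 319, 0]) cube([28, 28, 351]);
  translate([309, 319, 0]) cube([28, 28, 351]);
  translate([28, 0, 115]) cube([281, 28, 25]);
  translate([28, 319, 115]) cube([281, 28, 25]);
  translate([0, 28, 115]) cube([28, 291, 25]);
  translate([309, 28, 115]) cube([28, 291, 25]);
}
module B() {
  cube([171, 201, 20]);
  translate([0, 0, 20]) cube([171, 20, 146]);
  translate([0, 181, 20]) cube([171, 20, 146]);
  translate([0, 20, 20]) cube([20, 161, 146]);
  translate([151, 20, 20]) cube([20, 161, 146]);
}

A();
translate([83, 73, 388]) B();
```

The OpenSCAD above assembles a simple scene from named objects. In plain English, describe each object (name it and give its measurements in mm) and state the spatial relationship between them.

A is a simple wooden stool: a rectangular seat 337 mm (x) by 347 mm (y), 37 mm thick, top face at z = 388 mm, on four square legs, each 28×28 mm in cross-section. The legs rest on z = 0, each flush with a corner of the seat. Four stretchers, 28 mm wide and 25 mm tall, connect adjacent legs with their undersides at z = 115 mm, each running between the inner faces of the legs it joins and aligned with the legs' outer faces on the other axis.

B is an open-topped rectangular box: outside dimensions 171×201×166 mm, with a uniform wall and base thickness of 20 mm. The base is a full 171×201 slab on the floor; four walls sit on top of the base. The front and back walls (the −y and +y sides) span the full width; the two side walls fit between them.

The open box is on top of the stool, centred.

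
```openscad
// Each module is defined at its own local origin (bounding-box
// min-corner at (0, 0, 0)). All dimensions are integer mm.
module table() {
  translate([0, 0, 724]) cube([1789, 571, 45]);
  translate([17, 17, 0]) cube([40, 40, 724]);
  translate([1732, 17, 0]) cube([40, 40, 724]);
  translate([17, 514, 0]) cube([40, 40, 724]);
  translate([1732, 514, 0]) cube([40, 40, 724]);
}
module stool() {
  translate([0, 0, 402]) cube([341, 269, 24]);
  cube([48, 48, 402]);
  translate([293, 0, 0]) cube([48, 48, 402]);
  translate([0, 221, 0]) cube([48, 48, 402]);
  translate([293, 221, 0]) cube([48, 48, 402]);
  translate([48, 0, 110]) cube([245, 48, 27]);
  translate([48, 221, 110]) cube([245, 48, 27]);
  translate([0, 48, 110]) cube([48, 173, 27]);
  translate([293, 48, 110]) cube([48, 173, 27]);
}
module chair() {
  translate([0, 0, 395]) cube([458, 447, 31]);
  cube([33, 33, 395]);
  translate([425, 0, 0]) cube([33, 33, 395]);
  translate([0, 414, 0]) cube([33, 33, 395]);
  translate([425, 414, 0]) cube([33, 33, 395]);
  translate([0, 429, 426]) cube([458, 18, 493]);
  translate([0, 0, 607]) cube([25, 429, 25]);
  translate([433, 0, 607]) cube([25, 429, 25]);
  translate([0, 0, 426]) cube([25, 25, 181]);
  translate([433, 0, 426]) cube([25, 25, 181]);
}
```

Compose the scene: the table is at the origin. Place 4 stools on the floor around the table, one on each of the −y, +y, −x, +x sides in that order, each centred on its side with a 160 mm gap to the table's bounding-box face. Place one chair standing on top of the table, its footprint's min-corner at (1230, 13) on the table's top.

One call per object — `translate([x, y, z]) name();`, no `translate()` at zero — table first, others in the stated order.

table();
translate([724, -429, 0]) stool();
translate([724, 731, 0]) stool();
translate([-501, 151, 0]) stool();
translate([1949, 151, 0]) stool();
translate([1230, 13, 769]) chair();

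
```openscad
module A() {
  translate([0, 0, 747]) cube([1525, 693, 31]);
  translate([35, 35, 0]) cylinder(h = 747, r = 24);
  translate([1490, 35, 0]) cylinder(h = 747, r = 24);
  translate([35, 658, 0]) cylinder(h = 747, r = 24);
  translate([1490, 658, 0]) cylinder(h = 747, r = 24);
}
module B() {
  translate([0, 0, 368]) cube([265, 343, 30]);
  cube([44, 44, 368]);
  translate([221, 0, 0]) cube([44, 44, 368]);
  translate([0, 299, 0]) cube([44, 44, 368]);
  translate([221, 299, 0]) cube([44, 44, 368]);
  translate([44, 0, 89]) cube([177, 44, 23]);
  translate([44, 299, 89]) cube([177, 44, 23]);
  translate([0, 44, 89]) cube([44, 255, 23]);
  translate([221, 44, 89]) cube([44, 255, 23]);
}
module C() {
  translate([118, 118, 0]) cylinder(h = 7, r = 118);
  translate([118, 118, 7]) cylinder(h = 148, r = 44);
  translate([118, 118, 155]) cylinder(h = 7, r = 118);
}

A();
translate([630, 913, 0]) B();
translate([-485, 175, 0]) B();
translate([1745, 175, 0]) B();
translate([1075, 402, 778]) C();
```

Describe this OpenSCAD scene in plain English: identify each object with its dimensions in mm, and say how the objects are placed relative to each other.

A is a table: top 1525 mm (x) × 693 mm (y), 31 mm thick, upper face at z = 778 mm, on four round legs of 48 mm diameter, each leg's bounding box inset 11 mm from the nearest pair of top edges, running from z = 0 to the bottom of the top.

B is a simple wooden stool: a rectangular seat 265 mm (x) by 343 mm (y), 30 mm thick, top face at z = 398 mm, on four square legs, each 44×44 mm in cross-section. The legs rest on z = 0, each flush with a corner of the seat. Four stretchers, 44 mm wide and 23 mm tall, connect adjacent legs with their undersides at z = 89 mm, each running between the inner faces of the legs it joins and aligned with the legs' outer faces on the other axis.

C is a spool: two coaxial disc flanges of radius 118 mm and thickness 7 mm, joined by a core cylinder of radius 44 mm and height 148 mm. The lower flange rests on z = 0 and the three cylinders share a vertical axis.

Three stools sit around the table at the +y, −x, +x sides. The spool is on top of the table.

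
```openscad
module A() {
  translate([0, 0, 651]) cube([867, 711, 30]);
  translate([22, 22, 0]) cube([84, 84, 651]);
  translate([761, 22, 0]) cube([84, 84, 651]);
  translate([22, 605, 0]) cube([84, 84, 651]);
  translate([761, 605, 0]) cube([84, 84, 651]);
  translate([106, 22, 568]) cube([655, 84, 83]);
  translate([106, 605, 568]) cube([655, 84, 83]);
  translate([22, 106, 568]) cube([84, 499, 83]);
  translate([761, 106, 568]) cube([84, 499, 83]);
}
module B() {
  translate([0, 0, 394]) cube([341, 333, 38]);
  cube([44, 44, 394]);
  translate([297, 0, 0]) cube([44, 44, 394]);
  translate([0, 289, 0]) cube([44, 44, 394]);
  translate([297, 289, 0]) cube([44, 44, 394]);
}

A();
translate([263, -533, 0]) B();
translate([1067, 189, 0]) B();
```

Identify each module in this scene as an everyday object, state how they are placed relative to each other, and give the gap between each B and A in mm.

A is a table. B is a stool. Two stools sit around the table at the −y, +x sides. The gap between each stool and the table is 200 mm.

Each stool's nearest face is 200 mm from the table's bounding box.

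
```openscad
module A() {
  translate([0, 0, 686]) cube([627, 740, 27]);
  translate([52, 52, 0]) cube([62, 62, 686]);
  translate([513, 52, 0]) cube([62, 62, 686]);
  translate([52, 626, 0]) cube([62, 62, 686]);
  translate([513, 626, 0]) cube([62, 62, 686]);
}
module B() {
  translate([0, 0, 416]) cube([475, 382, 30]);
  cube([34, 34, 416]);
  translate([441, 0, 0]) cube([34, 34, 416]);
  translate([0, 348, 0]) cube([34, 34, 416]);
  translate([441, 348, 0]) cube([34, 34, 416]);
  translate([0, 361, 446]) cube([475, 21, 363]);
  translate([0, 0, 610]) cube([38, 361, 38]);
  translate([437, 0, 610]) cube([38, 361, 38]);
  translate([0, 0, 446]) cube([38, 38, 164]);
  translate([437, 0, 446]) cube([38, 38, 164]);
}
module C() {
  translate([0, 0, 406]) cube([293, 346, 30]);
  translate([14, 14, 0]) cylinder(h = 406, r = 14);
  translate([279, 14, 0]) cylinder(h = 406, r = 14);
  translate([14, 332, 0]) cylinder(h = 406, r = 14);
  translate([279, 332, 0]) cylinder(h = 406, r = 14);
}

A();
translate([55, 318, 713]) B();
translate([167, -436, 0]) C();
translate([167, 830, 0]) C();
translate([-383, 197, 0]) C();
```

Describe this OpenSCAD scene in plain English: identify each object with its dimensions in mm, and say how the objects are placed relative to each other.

A is a table with a 627×740 mm rectangular top, 27 mm thick, top surface at z = 713 mm, supported by four 62×62 mm square legs, each inset 52 mm from the nearest pair of top edges, running from the floor.

B is a chair: 475×382 mm seat, 30 mm thick, top at z = 446 mm, on four 34 mm square corner legs flush with the seat edges. A 21 mm thick backrest slab spans the full seat width, extending 363 mm above the seat top, its back face flush with the seat's +y edge. Two armrests of 38×38 mm section run along each side from the seat's front edge to the front of the backrest, top faces 202 mm above the seat top and outer faces flush with the seat's x-edges; a 38×38 mm post under the front of each armrest stands on the seat at the front corner.

C is a four-legged stool. The seat is a 293×346×30 mm slab whose top surface is at z = 436 mm; four round legs, each 28 mm in diameter, run from the floor (z = 0) to the underside of the seat, each leg's axis is inset half a diameter from the nearest pair of seat edges (so the leg's bounding box is flush with the corner).

The chair is on top of the table. Three stools sit around the table at the −y, +y, −x sides.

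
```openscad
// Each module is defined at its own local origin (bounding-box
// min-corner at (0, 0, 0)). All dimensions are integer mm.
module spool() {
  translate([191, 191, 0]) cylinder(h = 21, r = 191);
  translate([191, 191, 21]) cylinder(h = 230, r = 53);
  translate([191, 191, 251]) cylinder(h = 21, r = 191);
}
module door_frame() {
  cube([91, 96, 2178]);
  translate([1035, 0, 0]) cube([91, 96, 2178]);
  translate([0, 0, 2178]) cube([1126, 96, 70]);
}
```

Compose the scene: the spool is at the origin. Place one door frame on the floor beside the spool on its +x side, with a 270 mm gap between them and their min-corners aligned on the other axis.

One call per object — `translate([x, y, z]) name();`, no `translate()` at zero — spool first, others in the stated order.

spool();
translate([652, 0, 0]) door_frame();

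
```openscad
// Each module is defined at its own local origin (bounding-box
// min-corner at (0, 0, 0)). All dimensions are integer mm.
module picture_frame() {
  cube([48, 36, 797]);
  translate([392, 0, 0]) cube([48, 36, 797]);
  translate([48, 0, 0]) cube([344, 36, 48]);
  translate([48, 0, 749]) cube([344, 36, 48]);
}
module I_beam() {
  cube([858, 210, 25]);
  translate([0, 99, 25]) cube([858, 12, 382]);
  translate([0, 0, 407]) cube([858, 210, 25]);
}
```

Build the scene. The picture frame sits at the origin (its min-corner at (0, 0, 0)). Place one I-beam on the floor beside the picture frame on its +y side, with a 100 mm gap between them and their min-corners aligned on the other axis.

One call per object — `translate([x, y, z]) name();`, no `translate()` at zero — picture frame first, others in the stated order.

picture_frame();
translate([0, 136, 0]) I_beam();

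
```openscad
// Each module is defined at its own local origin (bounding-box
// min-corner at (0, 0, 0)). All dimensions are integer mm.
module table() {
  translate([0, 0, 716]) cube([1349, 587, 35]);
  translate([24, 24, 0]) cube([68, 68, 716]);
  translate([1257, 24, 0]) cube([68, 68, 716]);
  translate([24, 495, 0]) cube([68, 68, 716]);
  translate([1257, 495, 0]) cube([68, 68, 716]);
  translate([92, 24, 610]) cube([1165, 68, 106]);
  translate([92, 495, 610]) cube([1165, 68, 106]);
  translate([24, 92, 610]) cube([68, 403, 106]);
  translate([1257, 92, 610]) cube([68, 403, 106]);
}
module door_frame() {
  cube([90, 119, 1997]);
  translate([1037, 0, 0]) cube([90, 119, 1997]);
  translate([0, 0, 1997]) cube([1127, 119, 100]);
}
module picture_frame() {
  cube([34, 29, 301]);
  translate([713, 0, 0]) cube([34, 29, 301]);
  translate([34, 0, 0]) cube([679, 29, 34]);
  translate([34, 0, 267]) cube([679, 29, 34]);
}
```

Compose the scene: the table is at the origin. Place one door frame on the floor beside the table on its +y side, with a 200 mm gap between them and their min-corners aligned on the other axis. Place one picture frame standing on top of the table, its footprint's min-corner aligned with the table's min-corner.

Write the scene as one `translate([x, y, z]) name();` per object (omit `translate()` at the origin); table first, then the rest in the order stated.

table();
translate([0, 787, 0]) door_frame();
translate([0, 0, 751]) picture_frame();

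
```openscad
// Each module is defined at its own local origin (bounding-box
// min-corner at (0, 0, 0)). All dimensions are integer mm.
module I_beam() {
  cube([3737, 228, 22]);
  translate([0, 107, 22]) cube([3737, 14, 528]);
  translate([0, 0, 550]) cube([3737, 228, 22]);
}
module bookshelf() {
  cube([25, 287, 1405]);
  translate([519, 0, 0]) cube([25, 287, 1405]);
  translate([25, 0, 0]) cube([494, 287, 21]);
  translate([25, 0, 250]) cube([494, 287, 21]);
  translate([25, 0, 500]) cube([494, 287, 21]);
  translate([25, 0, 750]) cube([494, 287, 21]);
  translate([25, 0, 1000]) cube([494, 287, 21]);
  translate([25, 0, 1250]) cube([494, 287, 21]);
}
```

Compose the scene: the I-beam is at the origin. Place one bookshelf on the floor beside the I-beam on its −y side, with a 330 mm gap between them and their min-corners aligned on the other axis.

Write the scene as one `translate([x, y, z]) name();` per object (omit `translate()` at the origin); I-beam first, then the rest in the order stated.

I_beam();
translate([0, -617, 0]) bookshelf();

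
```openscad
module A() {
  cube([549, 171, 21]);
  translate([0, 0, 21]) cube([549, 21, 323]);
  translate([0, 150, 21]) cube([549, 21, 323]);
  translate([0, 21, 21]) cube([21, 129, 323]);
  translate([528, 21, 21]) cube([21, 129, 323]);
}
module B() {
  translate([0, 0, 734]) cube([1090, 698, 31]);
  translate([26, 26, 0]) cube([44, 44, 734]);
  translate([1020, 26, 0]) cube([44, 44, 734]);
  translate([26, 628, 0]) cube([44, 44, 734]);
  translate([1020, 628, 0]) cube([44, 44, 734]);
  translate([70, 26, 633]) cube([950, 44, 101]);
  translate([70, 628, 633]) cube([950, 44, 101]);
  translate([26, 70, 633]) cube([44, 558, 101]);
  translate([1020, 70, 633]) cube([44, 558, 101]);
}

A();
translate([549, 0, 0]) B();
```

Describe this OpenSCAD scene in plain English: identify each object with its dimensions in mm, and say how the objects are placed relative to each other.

A is an open-topped rectangular box: outside dimensions 549×171×344 mm, with a uniform wall and base thickness of 21 mm. The base is a full 549×171 slab on the floor; four walls sit on top of the base. The front and back walls (the −y and +y sides) span the full width; the two side walls fit between them.

B is a table with a 1090×698 mm rectangular top, 31 mm thick, top surface at z = 765 mm, supported by four 44×44 mm square legs, each inset 26 mm from the nearest pair of top edges, running from the floor. Four apron rails, 44 mm thick and 101 mm tall, run between adjacent legs with their top edges flush with the underside of the top and their outer faces flush with the legs' outer faces.

The table is against the open box's +x side, with their −y faces flush.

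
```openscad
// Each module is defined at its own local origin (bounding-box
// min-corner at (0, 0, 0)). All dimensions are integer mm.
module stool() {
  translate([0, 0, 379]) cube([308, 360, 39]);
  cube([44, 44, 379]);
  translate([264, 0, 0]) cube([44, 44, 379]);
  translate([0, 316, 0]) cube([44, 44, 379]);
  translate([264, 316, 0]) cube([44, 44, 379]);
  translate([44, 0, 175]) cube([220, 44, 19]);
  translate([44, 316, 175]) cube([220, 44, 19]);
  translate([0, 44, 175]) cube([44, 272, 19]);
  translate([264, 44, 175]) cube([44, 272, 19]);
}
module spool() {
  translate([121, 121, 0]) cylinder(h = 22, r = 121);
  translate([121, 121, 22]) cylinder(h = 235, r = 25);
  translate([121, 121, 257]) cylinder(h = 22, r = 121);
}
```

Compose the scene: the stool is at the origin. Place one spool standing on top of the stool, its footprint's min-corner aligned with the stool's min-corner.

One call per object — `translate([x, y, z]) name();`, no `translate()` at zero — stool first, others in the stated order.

stool();
translate([0, 0, 418]) spool();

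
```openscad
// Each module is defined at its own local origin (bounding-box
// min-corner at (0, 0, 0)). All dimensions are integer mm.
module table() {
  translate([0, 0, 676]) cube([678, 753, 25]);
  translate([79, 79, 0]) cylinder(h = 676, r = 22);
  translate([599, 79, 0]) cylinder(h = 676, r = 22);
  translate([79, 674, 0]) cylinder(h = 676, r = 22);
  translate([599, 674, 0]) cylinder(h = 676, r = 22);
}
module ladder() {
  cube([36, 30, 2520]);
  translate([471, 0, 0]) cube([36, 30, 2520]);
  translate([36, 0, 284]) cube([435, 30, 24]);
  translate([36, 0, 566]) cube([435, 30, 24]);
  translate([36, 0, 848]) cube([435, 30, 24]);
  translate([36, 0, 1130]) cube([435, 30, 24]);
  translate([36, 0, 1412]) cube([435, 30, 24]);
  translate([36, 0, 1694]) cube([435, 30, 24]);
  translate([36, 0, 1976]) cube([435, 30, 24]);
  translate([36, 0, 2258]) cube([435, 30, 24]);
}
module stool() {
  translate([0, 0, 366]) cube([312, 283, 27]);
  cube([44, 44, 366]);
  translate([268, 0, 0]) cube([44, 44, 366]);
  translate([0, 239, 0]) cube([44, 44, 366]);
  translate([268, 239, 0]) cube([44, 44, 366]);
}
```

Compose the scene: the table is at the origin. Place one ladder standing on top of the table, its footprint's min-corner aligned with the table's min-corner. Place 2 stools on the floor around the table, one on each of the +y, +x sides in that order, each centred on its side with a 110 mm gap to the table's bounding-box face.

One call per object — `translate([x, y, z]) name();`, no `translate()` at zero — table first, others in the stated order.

table();
translate([0, 0, 701]) ladder();
translate([183, 863, 0]) stool();
translate([788, 235, 0]) stool();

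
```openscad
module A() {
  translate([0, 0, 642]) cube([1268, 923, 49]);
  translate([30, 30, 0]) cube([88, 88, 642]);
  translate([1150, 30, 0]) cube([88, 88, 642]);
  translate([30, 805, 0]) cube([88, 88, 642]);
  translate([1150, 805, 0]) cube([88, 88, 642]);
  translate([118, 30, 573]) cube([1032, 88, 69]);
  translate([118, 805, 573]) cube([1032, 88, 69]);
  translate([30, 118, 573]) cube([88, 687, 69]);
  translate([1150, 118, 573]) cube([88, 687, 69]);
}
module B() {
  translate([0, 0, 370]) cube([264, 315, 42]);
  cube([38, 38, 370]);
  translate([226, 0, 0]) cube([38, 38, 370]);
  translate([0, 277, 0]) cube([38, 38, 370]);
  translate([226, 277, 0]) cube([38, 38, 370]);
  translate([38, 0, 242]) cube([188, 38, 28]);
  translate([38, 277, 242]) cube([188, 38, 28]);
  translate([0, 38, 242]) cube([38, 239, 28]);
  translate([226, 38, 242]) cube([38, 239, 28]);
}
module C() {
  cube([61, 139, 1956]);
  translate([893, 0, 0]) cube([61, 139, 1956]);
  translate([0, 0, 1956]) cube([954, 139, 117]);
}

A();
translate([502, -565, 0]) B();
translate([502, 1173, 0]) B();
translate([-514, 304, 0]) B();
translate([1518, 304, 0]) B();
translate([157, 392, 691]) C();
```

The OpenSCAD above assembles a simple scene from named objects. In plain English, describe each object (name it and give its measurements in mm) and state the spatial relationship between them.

A is a rectangular dining table. The top is 1268×923×49 mm with its upper surface at z = 691 mm. It stands on four 88×88 mm square legs, each inset 30 mm from the nearest pair of top edges, running from the floor to the underside of the top. Four apron rails, 88 mm thick and 69 mm tall, run between adjacent legs with their top edges flush with the underside of the top and their outer faces flush with the legs' outer faces.

B is a four-legged stool. The seat is 264×315 mm, 42 mm thick, top at z = 412 mm. It stands on four square legs, each 38×38 mm in cross-section, from z = 0 to the seat underside, each flush with a corner of the seat. Four stretchers, 38 mm wide and 28 mm tall, connect adjacent legs with their undersides at z = 242 mm, each running between the inner faces of the legs it joins and aligned with the legs' outer faces on the other axis.

C is a door frame. The clear opening is 832 mm wide and 1956 mm high. Two 61 mm wide jambs, 139 mm deep, stand either side of the opening from the floor to the top of the opening. A 117 mm thick head sits across the top of both jambs, spanning the full outside width of the frame.

Four stools sit around the table at the −y, +y, −x, +x sides. The door frame is on top of the table, centred.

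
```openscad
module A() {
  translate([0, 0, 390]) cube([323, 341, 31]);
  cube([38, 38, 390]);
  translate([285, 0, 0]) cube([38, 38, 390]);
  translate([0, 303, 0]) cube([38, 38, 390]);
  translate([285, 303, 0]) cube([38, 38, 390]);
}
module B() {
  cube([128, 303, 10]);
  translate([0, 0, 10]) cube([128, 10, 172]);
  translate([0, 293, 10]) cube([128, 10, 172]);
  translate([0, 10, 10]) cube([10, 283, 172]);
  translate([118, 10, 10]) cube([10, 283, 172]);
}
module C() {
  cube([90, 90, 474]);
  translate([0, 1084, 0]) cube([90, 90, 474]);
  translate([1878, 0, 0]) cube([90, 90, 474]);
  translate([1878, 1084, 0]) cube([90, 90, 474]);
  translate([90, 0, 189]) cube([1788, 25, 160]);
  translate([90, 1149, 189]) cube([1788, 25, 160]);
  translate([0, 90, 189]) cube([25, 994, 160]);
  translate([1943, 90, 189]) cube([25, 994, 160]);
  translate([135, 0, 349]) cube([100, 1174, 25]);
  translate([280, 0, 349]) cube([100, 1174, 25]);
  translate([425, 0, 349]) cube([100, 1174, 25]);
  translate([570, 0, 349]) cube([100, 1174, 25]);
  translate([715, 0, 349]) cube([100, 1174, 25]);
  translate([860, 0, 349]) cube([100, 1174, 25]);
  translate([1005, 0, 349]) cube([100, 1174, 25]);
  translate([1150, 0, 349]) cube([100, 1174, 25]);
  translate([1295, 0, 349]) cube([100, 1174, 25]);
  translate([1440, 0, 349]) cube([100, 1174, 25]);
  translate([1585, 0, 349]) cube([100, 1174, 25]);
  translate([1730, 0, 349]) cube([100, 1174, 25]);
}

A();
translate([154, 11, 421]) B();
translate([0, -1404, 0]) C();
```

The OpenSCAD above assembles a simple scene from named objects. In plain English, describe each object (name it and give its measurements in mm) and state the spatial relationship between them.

A is a four-legged stool. The seat is a 323×341×31 mm slab whose top surface is at z = 421 mm; four square legs, each 38×38 mm in cross-section, run from the floor (z = 0) to the underside of the seat, each flush with a corner of the seat.

B is an open storage box with external size 128×303×182 mm and wall thickness 10 mm (the base is also 10 mm thick). The base covers the whole footprint; the four walls stand on the base, with the y-facing walls full-width and the x-facing walls fitting between their inner faces.

C is a bed frame 1968 mm long (x) by 1174 mm wide (y). Four 90×90 mm corner posts, 474 mm tall, at the corners of the footprint. Four rails of 25 mm thickness and 160 mm height run between adjacent posts with their undersides at z = 189 mm, their outer faces flush with the outside of the frame (the two x-running rails run between the posts' inner faces; the two y-running rails run between the posts' inner faces). 12 slats, each 100 mm wide (x) and 25 mm thick, lie across the top of the two x-running rails, running the full 1174 mm width of the frame in y; the slats are evenly spaced along x between the inner faces of the end posts with equal gaps (rounded down to the nearest mm) at the −x end and between each pair — any rounding remainder accumulates at the +x end.

The open box is on top of the stool. The bed frame is on the floor beside the stool on its −y side.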